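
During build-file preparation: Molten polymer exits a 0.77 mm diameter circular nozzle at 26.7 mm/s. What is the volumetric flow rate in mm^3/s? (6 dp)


A = pi*(0.77/2)^2 = 0.46566257 mm^2
Q = 0.46566257 * 26.7 = 12.433191 mm^3/s


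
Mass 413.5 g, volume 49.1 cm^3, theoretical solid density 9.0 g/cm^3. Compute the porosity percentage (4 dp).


rho_part = 413.5 / 49.1 = 8.42158859 g/cm^3
Porosity = (1 - 8.42158859/9.0)*100 = 6.4268 %


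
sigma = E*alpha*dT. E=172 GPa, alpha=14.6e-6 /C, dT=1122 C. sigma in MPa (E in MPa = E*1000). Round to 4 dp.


sigma = 172*1000 * 14.6e-6 * 1122 = 2817.5664 MPa


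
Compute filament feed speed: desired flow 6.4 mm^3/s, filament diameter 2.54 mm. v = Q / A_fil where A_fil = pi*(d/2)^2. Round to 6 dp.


A = pi*(2.54/2)^2 = 5.067075
v = 6.4 / 5.067075 = 1.263056 mm/s


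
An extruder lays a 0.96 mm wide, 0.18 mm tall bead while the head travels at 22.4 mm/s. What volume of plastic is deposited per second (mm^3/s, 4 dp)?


Rate = 0.96 * 0.18 * 22.4 = 3.8707 mm^3/s


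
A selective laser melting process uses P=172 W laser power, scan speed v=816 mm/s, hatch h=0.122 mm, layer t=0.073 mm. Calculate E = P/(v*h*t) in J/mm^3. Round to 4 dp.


E = 172 / (816*0.122*0.073) = 23.6677 J/mm^3


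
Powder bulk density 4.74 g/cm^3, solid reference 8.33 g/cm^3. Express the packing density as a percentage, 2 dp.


Packing = (4.74/8.33)*100 = 56.9 %


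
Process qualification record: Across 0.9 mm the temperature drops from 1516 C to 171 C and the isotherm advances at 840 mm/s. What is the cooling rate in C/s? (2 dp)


G = (1516-171)/0.9 = 1494.44444444 C/mm
CR = 1494.44444444 * 840 = 1255333.33 C/s


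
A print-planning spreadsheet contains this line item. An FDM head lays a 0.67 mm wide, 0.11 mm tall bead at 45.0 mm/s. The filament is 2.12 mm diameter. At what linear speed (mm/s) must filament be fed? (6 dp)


Q = 0.67 * 0.11 * 45.0 = 3.3165 mm^3/s
A_fil = pi*(2.12/2)^2 = 3.52989351 mm^2
v_feed = 3.3165 / 3.52989351 = 0.939547 mm/s


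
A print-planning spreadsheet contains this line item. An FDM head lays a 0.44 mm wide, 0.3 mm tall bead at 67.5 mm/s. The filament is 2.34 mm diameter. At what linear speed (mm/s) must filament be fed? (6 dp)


Q = 0.44 * 0.3 * 67.5 = 8.91 mm^3/s
A_fil = pi*(2.34/2)^2 = 4.30052618 mm^2
v_feed = 8.91 / 4.30052618 = 2.071839 mm/s


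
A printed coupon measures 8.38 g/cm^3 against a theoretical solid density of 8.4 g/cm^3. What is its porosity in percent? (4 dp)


Porosity = (1-8.38/8.4)*100 = 0.2381 %


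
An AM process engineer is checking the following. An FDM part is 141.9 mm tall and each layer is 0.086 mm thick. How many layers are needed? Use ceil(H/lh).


Layers = ceil(141.9/0.086) = 1650


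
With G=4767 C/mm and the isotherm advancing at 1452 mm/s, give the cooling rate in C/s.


CR = 4767 * 1452 = 6921684 C/s


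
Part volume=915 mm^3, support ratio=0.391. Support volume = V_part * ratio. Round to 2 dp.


V_support = 915 * 0.391 = 357.77 mm^3


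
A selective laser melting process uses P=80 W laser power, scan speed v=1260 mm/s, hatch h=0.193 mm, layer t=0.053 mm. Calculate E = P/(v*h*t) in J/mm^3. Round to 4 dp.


E = 80 / (1260*0.193*0.053) = 6.2071 J/mm^3


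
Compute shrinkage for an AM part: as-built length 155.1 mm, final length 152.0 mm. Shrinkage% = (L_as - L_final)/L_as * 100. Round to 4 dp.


Shrinkage = ((155.1-152.0)/155.1)*100 = 1.9987 %


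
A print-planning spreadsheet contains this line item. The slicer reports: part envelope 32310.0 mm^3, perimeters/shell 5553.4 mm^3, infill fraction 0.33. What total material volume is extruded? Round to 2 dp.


V_infill = (32310.0 - 5553.4) * 0.33 = 8829.68
V_total = 5553.4 + 8829.68 = 14383.08 mm^3


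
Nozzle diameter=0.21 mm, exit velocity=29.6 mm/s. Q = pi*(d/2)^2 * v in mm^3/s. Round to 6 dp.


A = pi*(0.21/2)^2 = 0.03463606 mm^2
Q = 0.03463606 * 29.6 = 1.025227 mm^3/s


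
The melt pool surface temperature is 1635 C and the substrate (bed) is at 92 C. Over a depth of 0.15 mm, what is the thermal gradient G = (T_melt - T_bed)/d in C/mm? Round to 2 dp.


G = (1635-92)/0.15 = 10286.67 C/mm


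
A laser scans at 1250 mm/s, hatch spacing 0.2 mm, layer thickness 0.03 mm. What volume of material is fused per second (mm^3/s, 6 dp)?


Rate = 1250 * 0.2 * 0.03 = 7.5 mm^3/s


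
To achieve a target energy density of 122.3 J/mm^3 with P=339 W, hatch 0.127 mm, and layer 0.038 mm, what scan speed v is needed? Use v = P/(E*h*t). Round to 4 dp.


v = 339 / (122.3*0.127*0.038) = 574.3623 mm/s


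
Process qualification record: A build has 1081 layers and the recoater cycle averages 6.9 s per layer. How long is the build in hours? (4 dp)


t = 1081 * 6.9 / 3600 = 2.0719 hrs


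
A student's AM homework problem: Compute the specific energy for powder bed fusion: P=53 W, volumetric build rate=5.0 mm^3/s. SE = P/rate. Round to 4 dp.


SE = 53 / 5.0 = 10.6 J/mm^3


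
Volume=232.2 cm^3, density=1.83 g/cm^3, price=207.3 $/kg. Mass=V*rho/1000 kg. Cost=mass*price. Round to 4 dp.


Mass = 232.2*1.83/1000 = 0.424926 kg
Cost = 0.424926 * 207.3 = 88.0872 $


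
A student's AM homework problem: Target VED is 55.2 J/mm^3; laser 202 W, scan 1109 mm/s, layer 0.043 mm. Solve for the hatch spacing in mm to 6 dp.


h = 202 / (55.2*1109*0.043) = 0.076738 mm


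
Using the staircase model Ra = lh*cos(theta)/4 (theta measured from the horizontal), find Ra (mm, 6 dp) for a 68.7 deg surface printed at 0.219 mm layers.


Ra = 0.219 * cos(68.7) / 4 = 0.019888 mm


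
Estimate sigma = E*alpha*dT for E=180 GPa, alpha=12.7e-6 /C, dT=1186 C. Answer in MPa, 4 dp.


sigma = 180*1000 * 12.7e-6 * 1186 = 2711.196 MPa


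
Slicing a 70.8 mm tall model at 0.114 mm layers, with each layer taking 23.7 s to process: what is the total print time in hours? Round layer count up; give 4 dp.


Layers = ceil(70.8/0.114) = 622
t = 622 * 23.7 / 3600 = 4.0948 hrs


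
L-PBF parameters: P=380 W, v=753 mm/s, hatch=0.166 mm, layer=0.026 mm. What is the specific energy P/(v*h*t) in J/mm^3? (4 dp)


Build rate = 753 * 0.166 * 0.026 = 3.249948 mm^3/s
SE = 380 / 3.249948 = 116.9249 J/mm^3


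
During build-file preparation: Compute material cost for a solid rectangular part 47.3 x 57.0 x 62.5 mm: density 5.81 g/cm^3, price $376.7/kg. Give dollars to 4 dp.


V = 47.3 * 57.0 * 62.5 = 168506.25 mm^3 = 168.50625 cm^3
Mass = 168.50625 * 5.81 / 1000 = 0.97902131 kg
Cost = 0.97902131 * 376.7 = 368.7973 $


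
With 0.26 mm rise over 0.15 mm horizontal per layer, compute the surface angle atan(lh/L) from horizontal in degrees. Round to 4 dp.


angle = atan(0.26/0.15) = 60.0184 degrees


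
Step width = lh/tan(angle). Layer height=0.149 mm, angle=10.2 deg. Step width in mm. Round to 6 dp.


step = 0.149 / tan(10.2) = 0.828107 mm


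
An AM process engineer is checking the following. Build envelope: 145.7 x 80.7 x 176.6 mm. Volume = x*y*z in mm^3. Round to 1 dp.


V = 145.7 * 80.7 * 176.6 = 2076461.0 mm^3


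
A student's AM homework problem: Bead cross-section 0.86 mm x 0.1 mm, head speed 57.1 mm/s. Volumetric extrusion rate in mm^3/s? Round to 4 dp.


Rate = 0.86 * 0.1 * 57.1 = 4.9106 mm^3/s


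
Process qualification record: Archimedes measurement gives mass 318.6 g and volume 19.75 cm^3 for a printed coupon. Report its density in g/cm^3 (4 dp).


rho = 318.6 / 19.75 = 16.1316 g/cm^3


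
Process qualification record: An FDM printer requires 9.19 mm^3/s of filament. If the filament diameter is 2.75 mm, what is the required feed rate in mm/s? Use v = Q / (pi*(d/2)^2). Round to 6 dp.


A = pi*(2.75/2)^2 = 5.939574
v = 9.19 / 5.939574 = 1.547249 mm/s


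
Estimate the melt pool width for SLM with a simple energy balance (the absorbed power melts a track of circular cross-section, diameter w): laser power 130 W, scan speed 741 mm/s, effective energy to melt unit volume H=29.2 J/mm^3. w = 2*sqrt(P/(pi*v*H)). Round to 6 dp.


w = 2*sqrt(130/(pi*741*29.2)) = 0.087463 mm


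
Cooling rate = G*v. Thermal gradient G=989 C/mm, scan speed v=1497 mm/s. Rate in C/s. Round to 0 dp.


CR = 989 * 1497 = 1480533 C/s


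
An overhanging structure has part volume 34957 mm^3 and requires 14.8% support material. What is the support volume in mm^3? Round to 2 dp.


V_support = 34957 * 0.148 = 5173.64 mm^3


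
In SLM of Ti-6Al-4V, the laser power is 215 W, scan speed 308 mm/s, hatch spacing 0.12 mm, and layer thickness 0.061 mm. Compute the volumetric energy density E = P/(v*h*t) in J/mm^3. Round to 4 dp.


E = 215 / (308*0.12*0.061) = 95.3623 J/mm^3


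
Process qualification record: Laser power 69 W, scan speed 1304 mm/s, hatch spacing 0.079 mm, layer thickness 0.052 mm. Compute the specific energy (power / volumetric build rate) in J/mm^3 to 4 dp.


Build rate = 1304 * 0.079 * 0.052 = 5.356832 mm^3/s
SE = 69 / 5.356832 = 12.8807 J/mm^3


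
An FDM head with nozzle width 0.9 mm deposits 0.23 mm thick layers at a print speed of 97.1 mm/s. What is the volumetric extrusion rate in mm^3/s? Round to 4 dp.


Rate = 0.9 * 0.23 * 97.1 = 20.0997 mm^3/s


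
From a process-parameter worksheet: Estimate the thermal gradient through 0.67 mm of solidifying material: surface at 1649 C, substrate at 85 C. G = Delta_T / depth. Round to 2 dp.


G = (1649-85)/0.67 = 2334.33 C/mm


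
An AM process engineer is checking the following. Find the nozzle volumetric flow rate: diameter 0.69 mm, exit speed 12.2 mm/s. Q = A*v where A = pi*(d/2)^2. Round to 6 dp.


A = pi*(0.69/2)^2 = 0.37392807 mm^2
Q = 0.37392807 * 12.2 = 4.561922 mm^3/s


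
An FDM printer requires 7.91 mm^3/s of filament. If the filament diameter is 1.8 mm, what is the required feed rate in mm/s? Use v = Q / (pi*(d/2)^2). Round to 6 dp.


A = pi*(1.8/2)^2 = 2.54469
v = 7.91 / 2.54469 = 3.108434 mm/s


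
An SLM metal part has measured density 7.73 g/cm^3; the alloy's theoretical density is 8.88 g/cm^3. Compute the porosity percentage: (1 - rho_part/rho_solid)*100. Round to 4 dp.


Porosity = (1-7.73/8.88)*100 = 12.9505 %


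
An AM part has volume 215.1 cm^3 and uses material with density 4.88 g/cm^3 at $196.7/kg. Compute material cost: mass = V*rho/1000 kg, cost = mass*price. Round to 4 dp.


Mass = 215.1*4.88/1000 = 1.049688 kg
Cost = 1.049688 * 196.7 = 206.4736 $


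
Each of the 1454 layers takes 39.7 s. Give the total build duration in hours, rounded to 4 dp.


t = 1454 * 39.7 / 3600 = 16.0344 hrs


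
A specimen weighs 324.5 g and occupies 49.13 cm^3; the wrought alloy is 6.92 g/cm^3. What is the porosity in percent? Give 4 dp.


rho_part = 324.5 / 49.13 = 6.60492571 g/cm^3
Porosity = (1 - 6.60492571/6.92)*100 = 4.5531 %


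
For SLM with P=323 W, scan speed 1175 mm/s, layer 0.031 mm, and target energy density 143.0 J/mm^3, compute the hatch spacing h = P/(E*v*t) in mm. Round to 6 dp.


h = 323 / (143.0*1175*0.031) = 0.062011 mm


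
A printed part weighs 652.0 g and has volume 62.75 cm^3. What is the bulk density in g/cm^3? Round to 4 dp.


rho = 652.0 / 62.75 = 10.3904 g/cm^3


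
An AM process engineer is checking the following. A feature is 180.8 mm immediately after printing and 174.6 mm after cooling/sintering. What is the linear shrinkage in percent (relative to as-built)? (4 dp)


Shrinkage = ((180.8-174.6)/180.8)*100 = 3.4292 %


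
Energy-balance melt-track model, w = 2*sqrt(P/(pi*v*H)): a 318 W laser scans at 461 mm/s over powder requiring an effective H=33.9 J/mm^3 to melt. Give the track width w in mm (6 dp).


w = 2*sqrt(318/(pi*461*33.9)) = 0.16096 mm


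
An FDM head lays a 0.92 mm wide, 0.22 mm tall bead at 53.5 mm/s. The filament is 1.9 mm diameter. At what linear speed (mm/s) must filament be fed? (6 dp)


Q = 0.92 * 0.22 * 53.5 = 10.8284 mm^3/s
A_fil = pi*(1.9/2)^2 = 2.83528737 mm^2
v_feed = 10.8284 / 2.83528737 = 3.819154 mm/s


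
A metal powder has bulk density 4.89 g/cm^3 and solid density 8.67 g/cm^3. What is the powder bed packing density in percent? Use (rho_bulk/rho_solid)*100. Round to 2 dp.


Packing = (4.89/8.67)*100 = 56.4 %


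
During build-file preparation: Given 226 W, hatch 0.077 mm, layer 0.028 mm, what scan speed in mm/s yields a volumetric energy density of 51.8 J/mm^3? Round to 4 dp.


v = 226 / (51.8*0.077*0.028) = 2023.6245 mm/s


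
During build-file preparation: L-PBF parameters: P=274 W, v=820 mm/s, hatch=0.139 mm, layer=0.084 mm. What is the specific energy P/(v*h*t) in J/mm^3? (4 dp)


Build rate = 820 * 0.139 * 0.084 = 9.57432 mm^3/s
SE = 274 / 9.57432 = 28.6182 J/mm^3


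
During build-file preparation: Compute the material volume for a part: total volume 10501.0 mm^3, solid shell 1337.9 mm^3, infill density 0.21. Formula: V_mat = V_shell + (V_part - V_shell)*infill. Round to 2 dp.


V_infill = (10501.0 - 1337.9) * 0.21 = 1924.25
V_total = 1337.9 + 1924.25 = 3262.15 mm^3


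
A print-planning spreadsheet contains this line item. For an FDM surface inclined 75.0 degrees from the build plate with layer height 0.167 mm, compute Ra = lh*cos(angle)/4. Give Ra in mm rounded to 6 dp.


Ra = 0.167 * cos(75.0) / 4 = 0.010806 mm


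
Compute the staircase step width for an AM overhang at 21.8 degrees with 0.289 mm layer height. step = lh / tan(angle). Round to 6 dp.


step = 0.289 / tan(21.8) = 0.722552 mm


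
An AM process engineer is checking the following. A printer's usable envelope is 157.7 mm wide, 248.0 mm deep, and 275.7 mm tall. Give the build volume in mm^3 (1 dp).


V = 157.7 * 248.0 * 275.7 = 10782516.7 mm^3


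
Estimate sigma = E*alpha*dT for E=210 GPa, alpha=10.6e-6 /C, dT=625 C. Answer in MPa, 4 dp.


sigma = 210*1000 * 10.6e-6 * 625 = 1391.25 MPa


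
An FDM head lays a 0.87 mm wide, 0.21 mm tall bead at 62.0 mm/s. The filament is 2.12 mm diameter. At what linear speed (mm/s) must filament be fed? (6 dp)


Q = 0.87 * 0.21 * 62.0 = 11.3274 mm^3/s
A_fil = pi*(2.12/2)^2 = 3.52989351 mm^2
v_feed = 11.3274 / 3.52989351 = 3.208992 mm/s


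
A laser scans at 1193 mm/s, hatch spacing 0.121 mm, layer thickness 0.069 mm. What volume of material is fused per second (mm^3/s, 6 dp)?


Rate = 1193 * 0.121 * 0.069 = 9.960357 mm^3/s


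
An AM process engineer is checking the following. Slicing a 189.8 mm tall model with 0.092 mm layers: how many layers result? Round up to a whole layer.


Layers = ceil(189.8/0.092) = 2064


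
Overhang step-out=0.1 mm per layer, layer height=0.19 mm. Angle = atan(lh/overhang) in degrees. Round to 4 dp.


angle = atan(0.19/0.1) = 62.2415 degrees


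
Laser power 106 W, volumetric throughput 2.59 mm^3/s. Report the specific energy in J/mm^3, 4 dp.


SE = 106 / 2.59 = 40.9266 J/mm^3


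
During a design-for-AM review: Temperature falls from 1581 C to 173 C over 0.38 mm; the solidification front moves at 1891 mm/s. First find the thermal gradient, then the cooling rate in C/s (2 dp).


G = (1581-173)/0.38 = 3705.26315789 C/mm
CR = 3705.26315789 * 1891 = 7006652.63 C/s


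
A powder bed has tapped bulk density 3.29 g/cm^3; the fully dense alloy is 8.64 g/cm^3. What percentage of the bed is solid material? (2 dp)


Packing = (3.29/8.64)*100 = 38.08 %


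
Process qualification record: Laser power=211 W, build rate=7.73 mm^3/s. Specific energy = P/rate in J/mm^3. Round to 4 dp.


SE = 211 / 7.73 = 27.2962 J/mm^3


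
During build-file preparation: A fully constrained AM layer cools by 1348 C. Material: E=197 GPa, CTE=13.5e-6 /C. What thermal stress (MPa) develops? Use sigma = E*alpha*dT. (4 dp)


sigma = 197*1000 * 13.5e-6 * 1348 = 3585.006 MPa


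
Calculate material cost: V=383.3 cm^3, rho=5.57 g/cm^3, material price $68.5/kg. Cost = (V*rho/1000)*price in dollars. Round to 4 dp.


Mass = 383.3*5.57/1000 = 2.134981 kg
Cost = 2.134981 * 68.5 = 146.2462 $


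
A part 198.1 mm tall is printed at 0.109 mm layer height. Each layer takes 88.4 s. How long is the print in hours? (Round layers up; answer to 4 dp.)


Layers = ceil(198.1/0.109) = 1818
t = 1818 * 88.4 / 3600 = 44.642 hrs


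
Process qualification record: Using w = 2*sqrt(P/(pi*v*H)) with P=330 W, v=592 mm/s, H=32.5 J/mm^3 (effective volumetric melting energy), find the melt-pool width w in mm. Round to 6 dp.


w = 2*sqrt(330/(pi*592*32.5)) = 0.147778 mm


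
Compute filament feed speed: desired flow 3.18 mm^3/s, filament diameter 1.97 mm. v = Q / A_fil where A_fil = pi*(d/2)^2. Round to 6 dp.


A = pi*(1.97/2)^2 = 3.048052
v = 3.18 / 3.048052 = 1.043289 mm/s


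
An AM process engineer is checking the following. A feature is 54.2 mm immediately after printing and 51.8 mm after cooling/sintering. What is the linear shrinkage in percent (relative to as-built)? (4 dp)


Shrinkage = ((54.2-51.8)/54.2)*100 = 4.428 %


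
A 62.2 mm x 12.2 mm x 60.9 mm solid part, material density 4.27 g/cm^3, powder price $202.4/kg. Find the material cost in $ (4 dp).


V = 62.2 * 12.2 * 60.9 = 46213.356 mm^3 = 46.213356 cm^3
Mass = 46.213356 * 4.27 / 1000 = 0.19733103 kg
Cost = 0.19733103 * 202.4 = 39.9398 $


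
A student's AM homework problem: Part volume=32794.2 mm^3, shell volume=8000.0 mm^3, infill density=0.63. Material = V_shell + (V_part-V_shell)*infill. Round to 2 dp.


V_infill = (32794.2 - 8000.0) * 0.63 = 15620.35
V_total = 8000.0 + 15620.35 = 23620.35 mm^3


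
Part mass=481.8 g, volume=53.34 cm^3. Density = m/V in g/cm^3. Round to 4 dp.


rho = 481.8 / 53.34 = 9.0326 g/cm^3


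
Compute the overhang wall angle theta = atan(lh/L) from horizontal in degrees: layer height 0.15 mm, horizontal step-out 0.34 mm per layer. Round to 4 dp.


angle = atan(0.15/0.34) = 23.8059 degrees


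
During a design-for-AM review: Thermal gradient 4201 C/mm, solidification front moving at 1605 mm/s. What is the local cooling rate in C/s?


CR = 4201 * 1605 = 6742605 C/s


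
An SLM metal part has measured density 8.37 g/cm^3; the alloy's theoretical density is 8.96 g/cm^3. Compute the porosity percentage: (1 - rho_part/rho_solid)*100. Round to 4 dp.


Porosity = (1-8.37/8.96)*100 = 6.5848 %


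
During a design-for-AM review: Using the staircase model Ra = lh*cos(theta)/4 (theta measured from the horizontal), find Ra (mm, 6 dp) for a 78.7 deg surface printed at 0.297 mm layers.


Ra = 0.297 * cos(78.7) / 4 = 0.014549 mm


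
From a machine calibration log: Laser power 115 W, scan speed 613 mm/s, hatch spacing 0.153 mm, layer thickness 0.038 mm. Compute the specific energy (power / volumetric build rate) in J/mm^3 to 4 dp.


Build rate = 613 * 0.153 * 0.038 = 3.563982 mm^3/s
SE = 115 / 3.563982 = 32.2673 J/mm^3


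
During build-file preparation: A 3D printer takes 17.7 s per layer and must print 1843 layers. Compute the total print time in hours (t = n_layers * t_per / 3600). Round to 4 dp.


t = 1843 * 17.7 / 3600 = 9.0614 hrs


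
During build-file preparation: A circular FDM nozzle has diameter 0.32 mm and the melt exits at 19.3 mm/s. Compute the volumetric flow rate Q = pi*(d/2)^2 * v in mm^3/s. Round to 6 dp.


A = pi*(0.32/2)^2 = 0.08042477 mm^2
Q = 0.08042477 * 19.3 = 1.552198 mm^3/s


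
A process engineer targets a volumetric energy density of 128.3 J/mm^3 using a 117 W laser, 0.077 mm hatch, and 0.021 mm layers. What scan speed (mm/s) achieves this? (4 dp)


v = 117 / (128.3*0.077*0.021) = 563.9611 mm/s


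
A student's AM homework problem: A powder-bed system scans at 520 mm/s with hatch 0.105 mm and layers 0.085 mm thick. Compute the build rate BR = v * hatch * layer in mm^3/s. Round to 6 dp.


Rate = 520 * 0.105 * 0.085 = 4.641 mm^3/s


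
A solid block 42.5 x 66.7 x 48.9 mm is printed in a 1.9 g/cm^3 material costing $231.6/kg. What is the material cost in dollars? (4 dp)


V = 42.5 * 66.7 * 48.9 = 138619.275 mm^3 = 138.619275 cm^3
Mass = 138.619275 * 1.9 / 1000 = 0.26337662 kg
Cost = 0.26337662 * 231.6 = 60.998 $


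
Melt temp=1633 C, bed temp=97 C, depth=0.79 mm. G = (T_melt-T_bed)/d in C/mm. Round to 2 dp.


G = (1633-97)/0.79 = 1944.3 C/mm


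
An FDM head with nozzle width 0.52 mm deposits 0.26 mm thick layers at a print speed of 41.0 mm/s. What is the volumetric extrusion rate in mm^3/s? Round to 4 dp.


Rate = 0.52 * 0.26 * 41.0 = 5.5432 mm^3/s


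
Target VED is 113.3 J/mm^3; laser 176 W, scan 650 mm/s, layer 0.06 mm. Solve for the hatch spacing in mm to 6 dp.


h = 176 / (113.3*650*0.06) = 0.039831 mm


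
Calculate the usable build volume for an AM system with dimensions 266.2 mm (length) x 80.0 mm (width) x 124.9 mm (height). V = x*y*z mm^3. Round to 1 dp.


V = 266.2 * 80.0 * 124.9 = 2659870.4 mm^3


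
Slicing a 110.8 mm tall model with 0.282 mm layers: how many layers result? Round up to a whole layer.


Layers = ceil(110.8/0.282) = 393


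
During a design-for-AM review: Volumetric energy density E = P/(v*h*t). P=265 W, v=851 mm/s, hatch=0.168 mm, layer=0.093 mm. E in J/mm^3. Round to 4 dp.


E = 265 / (851*0.168*0.093) = 19.9308 J/mm^3


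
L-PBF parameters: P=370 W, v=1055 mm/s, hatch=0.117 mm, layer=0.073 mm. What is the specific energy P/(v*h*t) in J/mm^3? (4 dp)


Build rate = 1055 * 0.117 * 0.073 = 9.010755 mm^3/s
SE = 370 / 9.010755 = 41.062 J/mm^3


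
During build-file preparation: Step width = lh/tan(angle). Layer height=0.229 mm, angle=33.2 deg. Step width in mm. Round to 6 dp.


step = 0.229 / tan(33.2) = 0.349949 mm


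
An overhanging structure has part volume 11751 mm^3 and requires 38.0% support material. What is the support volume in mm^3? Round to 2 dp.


V_support = 11751 * 0.38 = 4465.38 mm^3


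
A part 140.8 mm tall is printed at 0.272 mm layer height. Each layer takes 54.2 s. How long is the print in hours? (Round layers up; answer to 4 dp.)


Layers = ceil(140.8/0.272) = 518
t = 518 * 54.2 / 3600 = 7.7988 hrs


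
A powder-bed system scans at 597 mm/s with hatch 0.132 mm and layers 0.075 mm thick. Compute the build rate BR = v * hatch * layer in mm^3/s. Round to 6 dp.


Rate = 597 * 0.132 * 0.075 = 5.9103 mm^3/s


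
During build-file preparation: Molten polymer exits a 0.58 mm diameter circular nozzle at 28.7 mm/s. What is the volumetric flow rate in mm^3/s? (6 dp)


A = pi*(0.58/2)^2 = 0.26420794 mm^2
Q = 0.26420794 * 28.7 = 7.582768 mm^3/s


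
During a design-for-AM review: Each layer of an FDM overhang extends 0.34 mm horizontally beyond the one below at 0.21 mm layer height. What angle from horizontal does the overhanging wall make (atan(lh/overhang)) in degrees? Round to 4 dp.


angle = atan(0.21/0.34) = 31.7014 degrees


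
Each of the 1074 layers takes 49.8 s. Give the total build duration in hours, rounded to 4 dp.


t = 1074 * 49.8 / 3600 = 14.857 hrs


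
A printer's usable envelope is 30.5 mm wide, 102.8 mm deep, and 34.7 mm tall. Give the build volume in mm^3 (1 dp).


V = 30.5 * 102.8 * 34.7 = 108798.4 mm^3


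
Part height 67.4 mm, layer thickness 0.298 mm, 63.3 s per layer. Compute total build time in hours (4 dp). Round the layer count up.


Layers = ceil(67.4/0.298) = 227
t = 227 * 63.3 / 3600 = 3.9914 hrs


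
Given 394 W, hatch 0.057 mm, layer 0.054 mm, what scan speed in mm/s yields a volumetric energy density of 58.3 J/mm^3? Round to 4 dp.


v = 394 / (58.3*0.057*0.054) = 2195.6295 mm/s


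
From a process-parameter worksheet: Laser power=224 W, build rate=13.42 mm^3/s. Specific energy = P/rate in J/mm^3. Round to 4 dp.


SE = 224 / 13.42 = 16.6915 J/mm^3


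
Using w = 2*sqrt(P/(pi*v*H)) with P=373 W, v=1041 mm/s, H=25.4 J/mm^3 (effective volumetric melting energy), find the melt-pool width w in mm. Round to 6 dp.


w = 2*sqrt(373/(pi*1041*25.4)) = 0.134019 mm


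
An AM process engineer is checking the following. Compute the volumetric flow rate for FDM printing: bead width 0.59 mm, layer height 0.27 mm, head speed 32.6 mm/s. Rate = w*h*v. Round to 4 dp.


Rate = 0.59 * 0.27 * 32.6 = 5.1932 mm^3/s


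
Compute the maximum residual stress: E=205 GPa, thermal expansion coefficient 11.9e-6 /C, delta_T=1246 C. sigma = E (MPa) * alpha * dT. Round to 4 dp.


sigma = 205*1000 * 11.9e-6 * 1246 = 3039.617 MPa


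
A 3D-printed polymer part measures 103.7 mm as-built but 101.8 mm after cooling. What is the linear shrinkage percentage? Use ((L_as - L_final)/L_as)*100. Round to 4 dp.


Shrinkage = ((103.7-101.8)/103.7)*100 = 1.8322 %


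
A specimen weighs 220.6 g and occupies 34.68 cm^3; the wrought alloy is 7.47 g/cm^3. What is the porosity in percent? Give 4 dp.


rho_part = 220.6 / 34.68 = 6.36101499 g/cm^3
Porosity = (1 - 6.36101499/7.47)*100 = 14.8459 %


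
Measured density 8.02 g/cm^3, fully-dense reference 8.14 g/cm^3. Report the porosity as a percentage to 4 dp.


Porosity = (1-8.02/8.14)*100 = 1.4742 %


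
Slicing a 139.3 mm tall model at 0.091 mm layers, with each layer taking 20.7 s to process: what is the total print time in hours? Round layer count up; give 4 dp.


Layers = ceil(139.3/0.091) = 1531
t = 1531 * 20.7 / 3600 = 8.8033 hrs


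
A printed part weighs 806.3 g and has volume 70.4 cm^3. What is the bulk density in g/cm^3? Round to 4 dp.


rho = 806.3 / 70.4 = 11.4531 g/cm^3


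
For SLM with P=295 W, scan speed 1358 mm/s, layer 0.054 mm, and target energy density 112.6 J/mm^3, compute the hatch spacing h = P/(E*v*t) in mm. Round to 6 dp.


h = 295 / (112.6*1358*0.054) = 0.035726 mm


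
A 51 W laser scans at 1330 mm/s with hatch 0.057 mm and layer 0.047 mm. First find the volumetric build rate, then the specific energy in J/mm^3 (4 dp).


Build rate = 1330 * 0.057 * 0.047 = 3.56307 mm^3/s
SE = 51 / 3.56307 = 14.3135 J/mm^3


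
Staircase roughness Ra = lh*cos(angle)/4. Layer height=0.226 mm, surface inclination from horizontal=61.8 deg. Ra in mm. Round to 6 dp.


Ra = 0.226 * cos(61.8) / 4 = 0.026699 mm


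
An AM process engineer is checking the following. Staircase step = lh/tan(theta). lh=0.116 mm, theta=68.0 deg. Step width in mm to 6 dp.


step = 0.116 / tan(68.0) = 0.046867 mm


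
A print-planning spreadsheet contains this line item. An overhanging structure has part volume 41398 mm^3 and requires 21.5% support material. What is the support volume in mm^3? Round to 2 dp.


V_support = 41398 * 0.215 = 8900.57 mm^3


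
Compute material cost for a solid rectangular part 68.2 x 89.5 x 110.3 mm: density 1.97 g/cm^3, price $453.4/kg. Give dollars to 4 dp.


V = 68.2 * 89.5 * 110.3 = 673260.17 mm^3 = 673.26017 cm^3
Mass = 673.26017 * 1.97 / 1000 = 1.32632253 kg
Cost = 1.32632253 * 453.4 = 601.3546 $


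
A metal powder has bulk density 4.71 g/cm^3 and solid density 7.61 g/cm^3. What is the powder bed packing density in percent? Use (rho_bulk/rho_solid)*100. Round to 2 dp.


Packing = (4.71/7.61)*100 = 61.89 %


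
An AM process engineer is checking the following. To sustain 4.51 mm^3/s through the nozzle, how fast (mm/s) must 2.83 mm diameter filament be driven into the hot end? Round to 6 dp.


A = pi*(2.83/2)^2 = 6.290175
v = 4.51 / 6.290175 = 0.716991 mm/s


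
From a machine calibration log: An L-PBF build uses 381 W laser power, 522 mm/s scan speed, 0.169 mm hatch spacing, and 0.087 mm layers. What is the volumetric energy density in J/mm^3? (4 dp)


E = 381 / (522*0.169*0.087) = 49.6419 J/mm^3


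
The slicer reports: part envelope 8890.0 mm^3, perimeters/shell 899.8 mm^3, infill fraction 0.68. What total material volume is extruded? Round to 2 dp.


V_infill = (8890.0 - 899.8) * 0.68 = 5433.34
V_total = 899.8 + 5433.34 = 6333.14 mm^3


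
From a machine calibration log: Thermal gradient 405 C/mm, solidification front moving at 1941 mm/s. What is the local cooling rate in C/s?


CR = 405 * 1941 = 786105 C/s


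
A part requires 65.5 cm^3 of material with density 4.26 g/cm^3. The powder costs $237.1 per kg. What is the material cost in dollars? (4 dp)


Mass = 65.5*4.26/1000 = 0.27903 kg
Cost = 0.27903 * 237.1 = 66.158 $


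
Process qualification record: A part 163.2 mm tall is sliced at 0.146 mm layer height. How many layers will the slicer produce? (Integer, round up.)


Layers = ceil(163.2/0.146) = 1118


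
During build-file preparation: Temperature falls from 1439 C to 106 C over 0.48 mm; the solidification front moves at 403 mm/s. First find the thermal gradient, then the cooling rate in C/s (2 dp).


G = (1439-106)/0.48 = 2777.08333333 C/mm
CR = 2777.08333333 * 403 = 1119164.58 C/s


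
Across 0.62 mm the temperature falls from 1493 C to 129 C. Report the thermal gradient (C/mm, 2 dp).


G = (1493-129)/0.62 = 2200.0 C/mm


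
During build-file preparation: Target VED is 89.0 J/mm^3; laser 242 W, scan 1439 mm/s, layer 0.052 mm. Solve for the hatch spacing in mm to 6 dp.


h = 242 / (89.0*1439*0.052) = 0.036338 mm


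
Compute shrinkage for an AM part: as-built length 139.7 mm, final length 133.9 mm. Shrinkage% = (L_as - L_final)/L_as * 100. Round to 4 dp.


Shrinkage = ((139.7-133.9)/139.7)*100 = 4.1518 %


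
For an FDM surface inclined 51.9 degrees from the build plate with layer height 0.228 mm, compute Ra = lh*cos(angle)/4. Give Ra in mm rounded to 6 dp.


Ra = 0.228 * cos(51.9) / 4 = 0.035171 mm


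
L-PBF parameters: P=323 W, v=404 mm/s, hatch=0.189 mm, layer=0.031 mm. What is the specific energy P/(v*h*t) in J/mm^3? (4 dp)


Build rate = 404 * 0.189 * 0.031 = 2.367036 mm^3/s
SE = 323 / 2.367036 = 136.4576 J/mm^3


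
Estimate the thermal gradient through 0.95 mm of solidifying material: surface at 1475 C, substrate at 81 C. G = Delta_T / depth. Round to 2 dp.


G = (1475-81)/0.95 = 1467.37 C/mm


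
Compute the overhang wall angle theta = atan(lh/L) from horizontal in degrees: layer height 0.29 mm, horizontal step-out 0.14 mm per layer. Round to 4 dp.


angle = atan(0.29/0.14) = 64.2307 degrees


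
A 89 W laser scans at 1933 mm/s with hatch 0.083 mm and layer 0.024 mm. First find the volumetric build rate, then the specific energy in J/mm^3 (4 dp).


Build rate = 1933 * 0.083 * 0.024 = 3.850536 mm^3/s
SE = 89 / 3.850536 = 23.1137 J/mm^3


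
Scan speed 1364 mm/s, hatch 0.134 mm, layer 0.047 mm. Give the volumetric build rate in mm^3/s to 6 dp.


Rate = 1364 * 0.134 * 0.047 = 8.590472 mm^3/s


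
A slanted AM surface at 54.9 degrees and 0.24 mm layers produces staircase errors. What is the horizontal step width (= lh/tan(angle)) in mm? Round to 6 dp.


step = 0.24 / tan(54.9) = 0.168675 mm


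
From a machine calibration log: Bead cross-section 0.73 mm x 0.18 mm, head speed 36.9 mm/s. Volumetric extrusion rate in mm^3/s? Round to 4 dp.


Rate = 0.73 * 0.18 * 36.9 = 4.8487 mm^3/s


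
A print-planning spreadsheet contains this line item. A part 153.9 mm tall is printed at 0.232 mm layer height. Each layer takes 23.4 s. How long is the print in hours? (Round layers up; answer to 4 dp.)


Layers = ceil(153.9/0.232) = 664
t = 664 * 23.4 / 3600 = 4.316 hrs


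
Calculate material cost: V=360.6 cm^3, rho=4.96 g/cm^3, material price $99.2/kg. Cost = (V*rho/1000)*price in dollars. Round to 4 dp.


Mass = 360.6*4.96/1000 = 1.788576 kg
Cost = 1.788576 * 99.2 = 177.4267 $


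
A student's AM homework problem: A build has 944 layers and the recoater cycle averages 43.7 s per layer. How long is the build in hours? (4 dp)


t = 944 * 43.7 / 3600 = 11.4591 hrs


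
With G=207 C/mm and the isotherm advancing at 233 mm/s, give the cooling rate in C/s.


CR = 207 * 233 = 48231 C/s


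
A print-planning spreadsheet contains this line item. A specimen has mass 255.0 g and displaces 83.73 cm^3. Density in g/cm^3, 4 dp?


rho = 255.0 / 83.73 = 3.0455 g/cm^3


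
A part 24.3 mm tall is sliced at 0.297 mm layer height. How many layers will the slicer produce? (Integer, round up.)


Layers = ceil(24.3/0.297) = 82


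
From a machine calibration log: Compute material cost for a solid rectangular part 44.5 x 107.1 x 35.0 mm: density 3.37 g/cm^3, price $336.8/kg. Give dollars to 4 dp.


V = 44.5 * 107.1 * 35.0 = 166808.25 mm^3 = 166.80825 cm^3
Mass = 166.80825 * 3.37 / 1000 = 0.5621438 kg
Cost = 0.5621438 * 336.8 = 189.33 $


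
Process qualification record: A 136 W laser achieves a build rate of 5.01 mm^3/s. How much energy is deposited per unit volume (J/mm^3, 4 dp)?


SE = 136 / 5.01 = 27.1457 J/mm^3


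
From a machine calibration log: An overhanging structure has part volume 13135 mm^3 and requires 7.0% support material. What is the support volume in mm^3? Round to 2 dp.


V_support = 13135 * 0.07 = 919.45 mm^3


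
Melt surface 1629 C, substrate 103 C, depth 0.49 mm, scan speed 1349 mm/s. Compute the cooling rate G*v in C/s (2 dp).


G = (1629-103)/0.49 = 3114.28571429 C/mm
CR = 3114.28571429 * 1349 = 4201171.43 C/s


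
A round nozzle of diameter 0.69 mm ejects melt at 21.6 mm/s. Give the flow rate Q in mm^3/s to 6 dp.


A = pi*(0.69/2)^2 = 0.37392807 mm^2
Q = 0.37392807 * 21.6 = 8.076846 mm^3/s


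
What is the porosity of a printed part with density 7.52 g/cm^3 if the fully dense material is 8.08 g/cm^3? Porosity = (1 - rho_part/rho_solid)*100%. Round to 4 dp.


Porosity = (1-7.52/8.08)*100 = 6.9307 %


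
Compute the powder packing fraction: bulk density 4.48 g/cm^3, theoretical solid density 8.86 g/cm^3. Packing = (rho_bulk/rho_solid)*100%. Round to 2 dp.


Packing = (4.48/8.86)*100 = 50.56 %


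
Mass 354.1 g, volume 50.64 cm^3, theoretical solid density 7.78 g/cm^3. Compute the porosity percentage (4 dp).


rho_part = 354.1 / 50.64 = 6.99249605 g/cm^3
Porosity = (1 - 6.99249605/7.78)*100 = 10.1222 %


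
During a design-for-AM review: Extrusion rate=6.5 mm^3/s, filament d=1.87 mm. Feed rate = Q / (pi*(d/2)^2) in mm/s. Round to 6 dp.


A = pi*(1.87/2)^2 = 2.746459
v = 6.5 / 2.746459 = 2.366684 mm/s


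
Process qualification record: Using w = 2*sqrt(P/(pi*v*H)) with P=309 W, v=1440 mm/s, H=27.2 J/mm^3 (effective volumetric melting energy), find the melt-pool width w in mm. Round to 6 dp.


w = 2*sqrt(309/(pi*1440*27.2)) = 0.100223 mm


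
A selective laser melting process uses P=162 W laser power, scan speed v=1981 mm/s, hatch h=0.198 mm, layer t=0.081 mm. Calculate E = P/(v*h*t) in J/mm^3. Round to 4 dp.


E = 162 / (1981*0.198*0.081) = 5.0989 J/mm^3


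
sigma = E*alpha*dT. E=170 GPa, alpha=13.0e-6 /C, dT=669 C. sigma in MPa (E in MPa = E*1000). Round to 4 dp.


sigma = 170*1000 * 13.0e-6 * 669 = 1478.49 MPa


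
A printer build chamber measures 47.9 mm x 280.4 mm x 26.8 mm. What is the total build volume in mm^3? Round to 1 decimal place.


V = 47.9 * 280.4 * 26.8 = 359955.1 mm^3


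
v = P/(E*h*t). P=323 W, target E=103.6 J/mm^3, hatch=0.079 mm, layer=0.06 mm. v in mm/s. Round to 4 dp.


v = 323 / (103.6*0.079*0.06) = 657.7554 mm/s


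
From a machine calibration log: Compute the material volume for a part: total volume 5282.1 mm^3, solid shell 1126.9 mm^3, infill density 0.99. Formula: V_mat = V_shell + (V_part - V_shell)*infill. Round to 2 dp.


V_infill = (5282.1 - 1126.9) * 0.99 = 4113.65
V_total = 1126.9 + 4113.65 = 5240.55 mm^3


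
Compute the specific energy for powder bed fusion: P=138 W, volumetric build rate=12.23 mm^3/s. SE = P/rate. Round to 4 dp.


SE = 138 / 12.23 = 11.2837 J/mm^3


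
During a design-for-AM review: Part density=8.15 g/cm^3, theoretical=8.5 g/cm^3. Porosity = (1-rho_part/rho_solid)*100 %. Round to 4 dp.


Porosity = (1-8.15/8.5)*100 = 4.1176 %


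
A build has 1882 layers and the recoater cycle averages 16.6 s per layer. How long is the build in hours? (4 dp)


t = 1882 * 16.6 / 3600 = 8.6781 hrs


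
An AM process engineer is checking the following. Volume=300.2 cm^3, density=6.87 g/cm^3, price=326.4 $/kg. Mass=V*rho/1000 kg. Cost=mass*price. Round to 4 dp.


Mass = 300.2*6.87/1000 = 2.062374 kg
Cost = 2.062374 * 326.4 = 673.1589 $


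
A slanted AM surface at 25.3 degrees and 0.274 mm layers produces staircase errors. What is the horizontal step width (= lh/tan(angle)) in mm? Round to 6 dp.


step = 0.274 / tan(25.3) = 0.579651 mm


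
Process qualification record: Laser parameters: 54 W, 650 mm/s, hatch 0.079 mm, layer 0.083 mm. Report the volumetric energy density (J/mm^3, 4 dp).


E = 54 / (650*0.079*0.083) = 12.67 J/mm^3


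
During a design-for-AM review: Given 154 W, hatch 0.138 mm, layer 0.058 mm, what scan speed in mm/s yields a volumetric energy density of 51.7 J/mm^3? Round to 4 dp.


v = 154 / (51.7*0.138*0.058) = 372.1543 mm/s


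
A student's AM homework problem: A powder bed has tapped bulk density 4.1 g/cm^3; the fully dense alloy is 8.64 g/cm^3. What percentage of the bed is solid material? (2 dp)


Packing = (4.1/8.64)*100 = 47.45 %


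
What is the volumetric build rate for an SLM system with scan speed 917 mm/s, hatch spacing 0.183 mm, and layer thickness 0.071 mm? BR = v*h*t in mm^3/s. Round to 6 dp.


Rate = 917 * 0.183 * 0.071 = 11.914581 mm^3/s


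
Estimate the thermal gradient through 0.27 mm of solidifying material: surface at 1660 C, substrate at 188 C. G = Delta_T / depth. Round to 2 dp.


G = (1660-188)/0.27 = 5451.85 C/mm


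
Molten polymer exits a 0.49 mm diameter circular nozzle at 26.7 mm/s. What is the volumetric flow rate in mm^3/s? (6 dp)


A = pi*(0.49/2)^2 = 0.1885741 mm^2
Q = 0.1885741 * 26.7 = 5.034928 mm^3/s


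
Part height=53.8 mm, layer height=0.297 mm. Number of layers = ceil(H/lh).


Layers = ceil(53.8/0.297) = 182


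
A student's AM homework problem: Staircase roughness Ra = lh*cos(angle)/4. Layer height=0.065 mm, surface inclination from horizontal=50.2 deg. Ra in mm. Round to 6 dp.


Ra = 0.065 * cos(50.2) / 4 = 0.010402 mm


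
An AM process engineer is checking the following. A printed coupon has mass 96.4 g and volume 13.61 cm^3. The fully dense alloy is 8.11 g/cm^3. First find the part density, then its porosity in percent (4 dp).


rho_part = 96.4 / 13.61 = 7.08302719 g/cm^3
Porosity = (1 - 7.08302719/8.11)*100 = 12.663 %


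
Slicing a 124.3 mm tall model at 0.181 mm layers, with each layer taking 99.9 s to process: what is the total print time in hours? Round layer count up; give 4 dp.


Layers = ceil(124.3/0.181) = 687
t = 687 * 99.9 / 3600 = 19.0643 hrs


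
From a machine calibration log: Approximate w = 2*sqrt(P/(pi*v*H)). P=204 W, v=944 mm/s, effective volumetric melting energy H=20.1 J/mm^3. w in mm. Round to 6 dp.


w = 2*sqrt(204/(pi*944*20.1)) = 0.117 mm


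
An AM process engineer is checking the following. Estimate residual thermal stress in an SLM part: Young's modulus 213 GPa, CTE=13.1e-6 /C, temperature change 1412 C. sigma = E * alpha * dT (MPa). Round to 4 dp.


sigma = 213*1000 * 13.1e-6 * 1412 = 3939.9036 MPa


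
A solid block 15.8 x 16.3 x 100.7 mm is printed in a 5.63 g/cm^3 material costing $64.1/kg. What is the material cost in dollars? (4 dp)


V = 15.8 * 16.3 * 100.7 = 25934.278 mm^3 = 25.934278 cm^3
Mass = 25.934278 * 5.63 / 1000 = 0.14600999 kg
Cost = 0.14600999 * 64.1 = 9.3592 $


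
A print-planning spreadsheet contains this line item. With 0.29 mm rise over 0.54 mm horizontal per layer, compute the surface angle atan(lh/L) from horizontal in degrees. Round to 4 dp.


angle = atan(0.29/0.54) = 28.2374 degrees


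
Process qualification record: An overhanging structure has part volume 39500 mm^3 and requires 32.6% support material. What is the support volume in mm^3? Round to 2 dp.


V_support = 39500 * 0.326 = 12877.0 mm^3


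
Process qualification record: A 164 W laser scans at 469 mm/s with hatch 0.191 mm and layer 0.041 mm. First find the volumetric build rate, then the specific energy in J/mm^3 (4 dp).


Build rate = 469 * 0.191 * 0.041 = 3.672739 mm^3/s
SE = 164 / 3.672739 = 44.6533 J/mm^3
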